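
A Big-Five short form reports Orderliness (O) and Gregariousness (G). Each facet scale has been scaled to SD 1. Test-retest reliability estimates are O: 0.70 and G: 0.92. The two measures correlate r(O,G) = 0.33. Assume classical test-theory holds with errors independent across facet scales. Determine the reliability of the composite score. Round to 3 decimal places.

Var(O+G) = 2 + 2·[0.33] = 2 + 0.66 = 2.66.
Because errors are independent across components, Cov(Tᵢ,Tⱼ) = Cov(Xᵢ,Xⱼ); the off-diagonal part of the true-score variance is the same as above.
True-score variance = [0.70 + 0.92] + 0.66 = 1.62 + 0.66 = 2.28.
Reliability = 2.28 / 2.66 = 0.857.

0.857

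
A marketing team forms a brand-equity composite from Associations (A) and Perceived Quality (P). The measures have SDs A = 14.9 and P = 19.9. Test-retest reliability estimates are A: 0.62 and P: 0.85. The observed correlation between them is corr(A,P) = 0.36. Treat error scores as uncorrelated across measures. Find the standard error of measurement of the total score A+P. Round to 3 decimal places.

Var(total) = 618.02 + 213.487 = 831.507.
True-score variance = 474.255 + 213.487 = 687.742, so reliability = 0.8271.
Error variance = 831.507 − 687.742 = 143.765; SEM = √143.765 = 11.990.

11.990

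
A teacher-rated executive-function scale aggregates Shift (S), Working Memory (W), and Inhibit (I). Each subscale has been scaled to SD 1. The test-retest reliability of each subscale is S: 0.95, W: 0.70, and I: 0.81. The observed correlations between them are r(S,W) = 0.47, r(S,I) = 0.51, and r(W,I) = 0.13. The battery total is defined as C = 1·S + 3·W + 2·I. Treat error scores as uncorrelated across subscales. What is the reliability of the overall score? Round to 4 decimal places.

0.8281

Var(C) = 1 + 3² + 2² + 2·[3·0.47 + 2·0.51 + 6·0.13] = 14 + 6.42 = 20.42.
Under uncorrelated errors the observed covariances equal the true-score covariances, so only the own-variance terms attenuate.
True-score variance = [0.95 + 3²·0.70 + 2²·0.81] + 6.42 = 10.49 + 6.42 = 16.91.
Reliability = 16.91 / 20.42 = 0.8281.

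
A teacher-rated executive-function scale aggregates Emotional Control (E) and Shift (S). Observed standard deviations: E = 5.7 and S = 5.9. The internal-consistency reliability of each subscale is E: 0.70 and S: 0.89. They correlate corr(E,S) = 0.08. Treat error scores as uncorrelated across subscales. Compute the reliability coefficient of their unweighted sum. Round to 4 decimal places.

0.8132

Var(E+S) = 5.7² + 5.9² + 2·[5.7·5.9·0.08] = 67.3 + 5.3808 = 72.6808.
Because errors are independent across components, Cov(Tᵢ,Tⱼ) = Cov(Xᵢ,Xⱼ); the off-diagonal part of the true-score variance is the same as above.
True-score variance = [5.7²·0.70 + 5.9²·0.89] + 5.3808 = 53.7239 + 5.3808 = 59.1047.
Reliability = 59.1047 / 72.6808 = 0.8132.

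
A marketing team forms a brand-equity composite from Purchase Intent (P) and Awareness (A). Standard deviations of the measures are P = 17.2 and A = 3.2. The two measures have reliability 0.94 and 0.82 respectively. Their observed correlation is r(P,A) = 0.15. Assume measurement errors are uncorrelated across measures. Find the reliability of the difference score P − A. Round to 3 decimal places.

Var(P−A) = 17.2² + 3.2² − 2·17.2·3.2·0.15 = 306.08 − 16.512 = 289.568.
With uncorrelated errors the cross-covariances are all true-score covariance, so they carry over unchanged; only the diagonal terms shrink to ρᵢσᵢ².
True-score variance = [17.2²·0.94 + 3.2²·0.82] − 16.512 = 286.486 − 16.512 = 269.974.
Reliability = 269.974 / 289.568 = 0.932.

0.932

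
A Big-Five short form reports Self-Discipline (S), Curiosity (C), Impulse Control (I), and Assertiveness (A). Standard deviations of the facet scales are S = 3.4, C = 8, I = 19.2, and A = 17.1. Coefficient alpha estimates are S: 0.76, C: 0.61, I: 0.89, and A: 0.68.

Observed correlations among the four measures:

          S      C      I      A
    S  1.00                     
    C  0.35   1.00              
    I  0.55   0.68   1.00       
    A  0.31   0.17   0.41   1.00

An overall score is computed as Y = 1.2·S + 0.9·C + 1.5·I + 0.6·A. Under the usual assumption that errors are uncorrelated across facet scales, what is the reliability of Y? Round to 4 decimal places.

Var(Y) = 1.2²·3.4² + 0.9²·8² + 1.5²·19.2² + 0.6²·17.1² + 2·[1.08·3.4·8·0.35 + 1.8·3.4·19.2·0.55 + 0.72·3.4·17.1·0.31 + 1.35·8·19.2·0.68 + 0.54·8·17.1·0.17 + 0.9·19.2·17.1·0.41] = 1003.19 + 725.198 = 1728.39.
With uncorrelated errors the cross-covariances are all true-score covariance, so they carry over unchanged; only the diagonal terms shrink to ρᵢσᵢ².
True-score variance = [1.2²·3.4²·0.76 + 0.9²·8²·0.61 + 1.5²·19.2²·0.89 + 0.6²·17.1²·0.68] + 725.198 = 854.057 + 725.198 = 1579.25.
Reliability = 1579.25 / 1728.39 = 0.9137.

0.9137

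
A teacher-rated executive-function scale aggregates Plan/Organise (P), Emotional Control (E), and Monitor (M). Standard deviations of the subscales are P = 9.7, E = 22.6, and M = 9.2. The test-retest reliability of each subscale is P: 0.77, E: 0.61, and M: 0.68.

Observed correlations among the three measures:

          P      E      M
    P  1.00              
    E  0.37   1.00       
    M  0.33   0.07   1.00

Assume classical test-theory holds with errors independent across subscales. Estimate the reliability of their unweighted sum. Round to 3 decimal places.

0.736

Var(P+E+M) = 9.7² + 22.6² + 9.2² + 2·[9.7·22.6·0.37 + 9.7·9.2·0.33 + 22.6·9.2·0.07] = 689.49 + 250.23 = 939.72.
With uncorrelated errors the cross-covariances are all true-score covariance, so they carry over unchanged; only the diagonal terms shrink to ρᵢσᵢ².
True-score variance = [9.7²·0.77 + 22.6²·0.61 + 9.2²·0.68] + 250.23 = 441.568 + 250.23 = 691.798.
Reliability = 691.798 / 939.72 = 0.736.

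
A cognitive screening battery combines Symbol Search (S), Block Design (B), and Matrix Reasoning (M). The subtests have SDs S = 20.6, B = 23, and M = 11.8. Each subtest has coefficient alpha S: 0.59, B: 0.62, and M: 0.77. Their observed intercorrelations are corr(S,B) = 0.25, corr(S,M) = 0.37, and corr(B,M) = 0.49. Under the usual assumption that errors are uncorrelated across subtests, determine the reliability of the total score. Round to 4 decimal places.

Var(S+B+M) = 20.6² + 23² + 11.8² + 2·[20.6·23·0.25 + 20.6·11.8·0.37 + 23·11.8·0.49] = 1092.6 + 682.751 = 1775.35.
Because errors are independent across components, Cov(Tᵢ,Tⱼ) = Cov(Xᵢ,Xⱼ); the off-diagonal part of the true-score variance is the same as above.
True-score variance = [20.6²·0.59 + 23²·0.62 + 11.8²·0.77] + 682.751 = 685.567 + 682.751 = 1368.32.
Reliability = 1368.32 / 1775.35 = 0.7707.

0.7707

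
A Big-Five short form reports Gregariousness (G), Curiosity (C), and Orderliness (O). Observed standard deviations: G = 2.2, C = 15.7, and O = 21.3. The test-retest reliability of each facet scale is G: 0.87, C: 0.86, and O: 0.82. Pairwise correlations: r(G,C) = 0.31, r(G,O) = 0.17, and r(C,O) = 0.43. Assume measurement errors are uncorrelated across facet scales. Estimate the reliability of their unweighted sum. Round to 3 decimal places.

0.887

Var(G+C+O) = 2.2² + 15.7² + 21.3² + 2·[2.2·15.7·0.31 + 2.2·21.3·0.17 + 15.7·21.3·0.43] = 705.02 + 324.94 = 1029.96.
With uncorrelated errors the cross-covariances are all true-score covariance, so they carry over unchanged; only the diagonal terms shrink to ρᵢσᵢ².
True-score variance = [2.2²·0.87 + 15.7²·0.86 + 21.3²·0.82] + 324.94 = 588.218 + 324.94 = 913.158.
Reliability = 913.158 / 1029.96 = 0.887.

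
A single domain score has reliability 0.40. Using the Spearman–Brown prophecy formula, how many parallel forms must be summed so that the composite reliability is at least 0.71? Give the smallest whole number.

k ≥ ρ*(1−ρ₁)/(ρ₁(1−ρ*)) = 0.71·0.60 / (0.40·0.29) = 3.672.
Smallest integer k = 4.

4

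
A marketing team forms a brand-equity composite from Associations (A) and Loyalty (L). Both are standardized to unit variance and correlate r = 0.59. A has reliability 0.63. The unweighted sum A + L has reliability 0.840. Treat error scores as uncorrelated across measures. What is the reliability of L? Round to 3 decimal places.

0.861

Var(A+L) = 2 + 2·0.59 = 3.180.
True-score variance = ρ_A + ρ_L + 2·0.59, so 0.840 = (0.63 + ρ_L + 1.18) / 3.180.
ρ_L = 0.840·3.180 − 0.63 − 1.18 = 0.861.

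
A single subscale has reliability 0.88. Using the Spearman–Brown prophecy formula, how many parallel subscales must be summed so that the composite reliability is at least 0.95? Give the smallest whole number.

3

k ≥ ρ*(1−ρ₁)/(ρ₁(1−ρ*)) = 0.95·0.12 / (0.88·0.05) = 2.591.
Smallest integer k = 3.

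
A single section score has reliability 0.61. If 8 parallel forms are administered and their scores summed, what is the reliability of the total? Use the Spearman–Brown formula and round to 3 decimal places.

ρ_k = kρ / (1 + (k−1)ρ) = 8·0.61 / (1 + 7·0.61) = 4.880 / 5.270 = 0.926.

0.926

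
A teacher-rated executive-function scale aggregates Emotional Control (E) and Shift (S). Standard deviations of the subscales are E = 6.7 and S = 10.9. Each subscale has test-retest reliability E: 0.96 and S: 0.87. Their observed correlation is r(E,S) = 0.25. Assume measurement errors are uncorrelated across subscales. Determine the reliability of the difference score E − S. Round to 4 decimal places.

0.8644

Var(E−S) = 6.7² + 10.9² − 2·6.7·10.9·0.25 = 163.7 − 36.515 = 127.185.
With uncorrelated errors the cross-covariances are all true-score covariance, so they carry over unchanged; only the diagonal terms shrink to ρᵢσᵢ².
True-score variance = [6.7²·0.96 + 10.9²·0.87] − 36.515 = 146.459 − 36.515 = 109.944.
Reliability = 109.944 / 127.185 = 0.8644.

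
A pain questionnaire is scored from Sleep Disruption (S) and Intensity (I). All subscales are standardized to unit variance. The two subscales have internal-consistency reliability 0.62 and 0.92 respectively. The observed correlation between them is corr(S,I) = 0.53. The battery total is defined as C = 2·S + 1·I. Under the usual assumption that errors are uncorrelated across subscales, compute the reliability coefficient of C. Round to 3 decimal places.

Var(C) = 2² + 1 + 2·[2·0.53] = 5 + 2.12 = 7.12.
Under uncorrelated errors the observed covariances equal the true-score covariances, so only the own-variance terms attenuate.
True-score variance = [2²·0.62 + 0.92] + 2.12 = 3.4 + 2.12 = 5.52.
Reliability = 5.52 / 7.12 = 0.775.

0.775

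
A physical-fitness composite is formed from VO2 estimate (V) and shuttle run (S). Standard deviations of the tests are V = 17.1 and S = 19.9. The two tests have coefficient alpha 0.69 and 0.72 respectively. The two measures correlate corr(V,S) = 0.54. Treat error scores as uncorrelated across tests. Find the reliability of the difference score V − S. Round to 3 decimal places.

0.372

Var(V−S) = 17.1² + 19.9² − 2·17.1·19.9·0.54 = 688.42 − 367.513 = 320.907.
Under uncorrelated errors the observed covariances equal the true-score covariances, so only the own-variance terms attenuate.
True-score variance = [17.1²·0.69 + 19.9²·0.72] − 367.513 = 486.89 − 367.513 = 119.377.
Reliability = 119.377 / 320.907 = 0.372.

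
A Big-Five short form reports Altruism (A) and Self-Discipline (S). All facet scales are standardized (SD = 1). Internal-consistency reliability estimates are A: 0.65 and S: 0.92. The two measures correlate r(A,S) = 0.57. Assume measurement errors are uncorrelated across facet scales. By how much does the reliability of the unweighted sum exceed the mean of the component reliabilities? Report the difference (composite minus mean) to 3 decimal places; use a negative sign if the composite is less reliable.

Var(sum) = 2 + 1.14 = 3.14; true-score variance = 1.57 + 1.14 = 2.71; composite reliability = 0.8631.
Mean component reliability = 0.7850.
Difference = 0.8631 − 0.7850 = 0.078.

0.078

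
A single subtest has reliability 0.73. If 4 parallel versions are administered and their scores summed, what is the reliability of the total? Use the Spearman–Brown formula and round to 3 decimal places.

0.915

ρ_k = kρ / (1 + (k−1)ρ) = 4·0.73 / (1 + 3·0.73) = 2.920 / 3.190 = 0.915.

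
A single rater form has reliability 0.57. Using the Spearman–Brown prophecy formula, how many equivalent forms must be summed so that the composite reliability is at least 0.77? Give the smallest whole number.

3

k ≥ ρ*(1−ρ₁)/(ρ₁(1−ρ*)) = 0.77·0.43 / (0.57·0.23) = 2.526.
Smallest integer k = 3.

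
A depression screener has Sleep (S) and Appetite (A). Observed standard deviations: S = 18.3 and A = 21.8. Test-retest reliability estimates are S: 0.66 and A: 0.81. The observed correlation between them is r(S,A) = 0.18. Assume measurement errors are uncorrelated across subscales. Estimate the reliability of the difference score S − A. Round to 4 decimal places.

Var(S−A) = 18.3² + 21.8² − 2·18.3·21.8·0.18 = 810.13 − 143.618 = 666.512.
Because errors are independent across components, Cov(Tᵢ,Tⱼ) = Cov(Xᵢ,Xⱼ); the off-diagonal part of the true-score variance is the same as above.
True-score variance = [18.3²·0.66 + 21.8²·0.81] − 143.618 = 605.972 − 143.618 = 462.353.
Reliability = 462.353 / 666.512 = 0.6937.

0.6937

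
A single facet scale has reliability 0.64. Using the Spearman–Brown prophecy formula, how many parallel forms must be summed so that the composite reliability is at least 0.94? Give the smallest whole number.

9

k ≥ ρ*(1−ρ₁)/(ρ₁(1−ρ*)) = 0.94·0.36 / (0.64·0.06) = 8.812.
Smallest integer k = 9.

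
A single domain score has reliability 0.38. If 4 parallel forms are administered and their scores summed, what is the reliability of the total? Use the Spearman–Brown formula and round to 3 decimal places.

0.710

ρ_k = kρ / (1 + (k−1)ρ) = 4·0.38 / (1 + 3·0.38) = 1.520 / 2.140 = 0.710.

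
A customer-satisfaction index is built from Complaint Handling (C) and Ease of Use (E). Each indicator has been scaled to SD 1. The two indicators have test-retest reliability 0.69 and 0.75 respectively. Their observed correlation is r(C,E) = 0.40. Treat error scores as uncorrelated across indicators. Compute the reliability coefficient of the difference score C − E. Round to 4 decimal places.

Var(C−E) = 1 + 1 − 2·0.40 = 2 − 0.8 = 1.2.
With uncorrelated errors the cross-covariances are all true-score covariance, so they carry over unchanged; only the diagonal terms shrink to ρᵢσᵢ².
True-score variance = [0.69 + 0.75] − 0.8 = 1.44 − 0.8 = 0.64.
Reliability = 0.64 / 1.2 = 0.5333.

0.5333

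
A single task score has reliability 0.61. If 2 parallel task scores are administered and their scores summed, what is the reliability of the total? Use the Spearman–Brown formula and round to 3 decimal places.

0.758

ρ_k = kρ / (1 + (k−1)ρ) = 2·0.61 / (1 + 1·0.61) = 1.220 / 1.610 = 0.758.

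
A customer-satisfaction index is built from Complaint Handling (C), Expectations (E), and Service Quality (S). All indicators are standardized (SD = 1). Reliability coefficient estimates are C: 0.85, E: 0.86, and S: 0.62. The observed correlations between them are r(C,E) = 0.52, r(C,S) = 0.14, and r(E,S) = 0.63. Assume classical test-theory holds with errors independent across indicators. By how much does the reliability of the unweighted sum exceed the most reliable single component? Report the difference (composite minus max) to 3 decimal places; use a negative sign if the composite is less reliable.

Var(sum) = 3 + 2.58 = 5.58; true-score variance = 2.33 + 2.58 = 4.91; composite reliability = 0.8799.
Max component reliability = 0.8600.
Difference = 0.8799 − 0.8600 = 0.020.

0.020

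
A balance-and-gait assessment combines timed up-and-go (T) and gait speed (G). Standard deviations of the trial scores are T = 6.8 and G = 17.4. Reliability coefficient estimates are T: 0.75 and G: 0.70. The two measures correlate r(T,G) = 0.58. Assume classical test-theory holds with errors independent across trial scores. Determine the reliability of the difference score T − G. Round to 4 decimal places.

Var(T−G) = 6.8² + 17.4² − 2·6.8·17.4·0.58 = 349 − 137.251 = 211.749.
Because errors are independent across components, Cov(Tᵢ,Tⱼ) = Cov(Xᵢ,Xⱼ); the off-diagonal part of the true-score variance is the same as above.
True-score variance = [6.8²·0.75 + 17.4²·0.70] − 137.251 = 246.612 − 137.251 = 109.361.
Reliability = 109.361 / 211.749 = 0.5165.

0.5165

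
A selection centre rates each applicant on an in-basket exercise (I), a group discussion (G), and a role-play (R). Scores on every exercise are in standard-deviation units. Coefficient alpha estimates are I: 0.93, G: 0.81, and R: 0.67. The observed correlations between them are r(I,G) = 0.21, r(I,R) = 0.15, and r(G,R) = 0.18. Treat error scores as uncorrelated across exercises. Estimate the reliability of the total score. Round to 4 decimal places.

0.8554

Var(I+G+R) = 3 + 2·[0.21 + 0.15 + 0.18] = 3 + 1.08 = 4.08.
Because errors are independent across components, Cov(Tᵢ,Tⱼ) = Cov(Xᵢ,Xⱼ); the off-diagonal part of the true-score variance is the same as above.
True-score variance = [0.93 + 0.81 + 0.67] + 1.08 = 2.41 + 1.08 = 3.49.
Reliability = 3.49 / 4.08 = 0.8554.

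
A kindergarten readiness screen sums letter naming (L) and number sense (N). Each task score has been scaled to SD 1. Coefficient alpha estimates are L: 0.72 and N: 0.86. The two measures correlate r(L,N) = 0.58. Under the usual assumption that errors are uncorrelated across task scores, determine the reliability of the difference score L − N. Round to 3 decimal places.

Var(L−N) = 1 + 1 − 2·0.58 = 2 − 1.16 = 0.84.
Under uncorrelated errors the observed covariances equal the true-score covariances, so only the own-variance terms attenuate.
True-score variance = [0.72 + 0.86] − 1.16 = 1.58 − 1.16 = 0.42.
Reliability = 0.42 / 0.84 = 0.500.

0.500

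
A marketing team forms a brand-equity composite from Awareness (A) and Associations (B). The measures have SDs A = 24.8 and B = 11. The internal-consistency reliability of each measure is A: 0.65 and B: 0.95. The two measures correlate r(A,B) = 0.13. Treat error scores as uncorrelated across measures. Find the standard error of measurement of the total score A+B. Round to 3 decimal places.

14.877

Var(total) = 736.04 + 70.928 = 806.968.
True-score variance = 514.726 + 70.928 = 585.654, so reliability = 0.7257.
Error variance = 806.968 − 585.654 = 221.314; SEM = √221.314 = 14.877.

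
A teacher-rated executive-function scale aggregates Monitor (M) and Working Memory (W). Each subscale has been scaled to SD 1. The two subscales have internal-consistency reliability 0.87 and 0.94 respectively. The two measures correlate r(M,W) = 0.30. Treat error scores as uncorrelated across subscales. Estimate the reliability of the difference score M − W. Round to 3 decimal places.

Var(M−W) = 1 + 1 − 2·0.30 = 2 − 0.6 = 1.4.
With uncorrelated errors the cross-covariances are all true-score covariance, so they carry over unchanged; only the diagonal terms shrink to ρᵢσᵢ².
True-score variance = [0.87 + 0.94] − 0.6 = 1.81 − 0.6 = 1.21.
Reliability = 1.21 / 1.4 = 0.864.

0.864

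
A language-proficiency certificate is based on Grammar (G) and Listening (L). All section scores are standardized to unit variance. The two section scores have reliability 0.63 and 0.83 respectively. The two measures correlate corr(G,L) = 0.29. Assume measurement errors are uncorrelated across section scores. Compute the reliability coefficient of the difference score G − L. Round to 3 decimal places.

Var(G−L) = 1 + 1 − 2·0.29 = 2 − 0.58 = 1.42.
With uncorrelated errors the cross-covariances are all true-score covariance, so they carry over unchanged; only the diagonal terms shrink to ρᵢσᵢ².
True-score variance = [0.63 + 0.83] − 0.58 = 1.46 − 0.58 = 0.88.
Reliability = 0.88 / 1.42 = 0.620.

0.620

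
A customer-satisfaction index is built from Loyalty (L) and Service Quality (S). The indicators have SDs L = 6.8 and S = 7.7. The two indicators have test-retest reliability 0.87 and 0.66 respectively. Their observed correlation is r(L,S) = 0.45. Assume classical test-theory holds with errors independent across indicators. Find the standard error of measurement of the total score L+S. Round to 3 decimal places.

5.116

Var(total) = 105.53 + 47.124 = 152.654.
True-score variance = 79.3602 + 47.124 = 126.484, so reliability = 0.8286.
Error variance = 152.654 − 126.484 = 26.1698; SEM = √26.1698 = 5.116.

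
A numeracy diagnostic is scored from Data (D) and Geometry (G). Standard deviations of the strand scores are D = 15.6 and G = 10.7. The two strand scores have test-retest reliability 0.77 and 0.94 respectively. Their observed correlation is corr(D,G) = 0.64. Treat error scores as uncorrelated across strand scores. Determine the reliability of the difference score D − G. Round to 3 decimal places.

Var(D−G) = 15.6² + 10.7² − 2·15.6·10.7·0.64 = 357.85 − 213.658 = 144.192.
Under uncorrelated errors the observed covariances equal the true-score covariances, so only the own-variance terms attenuate.
True-score variance = [15.6²·0.77 + 10.7²·0.94] − 213.658 = 295.008 − 213.658 = 81.3502.
Reliability = 81.3502 / 144.192 = 0.564.

0.564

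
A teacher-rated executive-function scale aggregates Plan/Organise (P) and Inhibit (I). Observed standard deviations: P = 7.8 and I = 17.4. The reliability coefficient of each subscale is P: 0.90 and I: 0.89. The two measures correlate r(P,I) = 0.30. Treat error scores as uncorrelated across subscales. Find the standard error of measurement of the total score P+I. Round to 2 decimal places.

Var(total) = 363.6 + 81.432 = 445.032.
True-score variance = 324.212 + 81.432 = 405.644, so reliability = 0.9115.
Error variance = 445.032 − 405.644 = 39.3876; SEM = √39.3876 = 6.28.

6.28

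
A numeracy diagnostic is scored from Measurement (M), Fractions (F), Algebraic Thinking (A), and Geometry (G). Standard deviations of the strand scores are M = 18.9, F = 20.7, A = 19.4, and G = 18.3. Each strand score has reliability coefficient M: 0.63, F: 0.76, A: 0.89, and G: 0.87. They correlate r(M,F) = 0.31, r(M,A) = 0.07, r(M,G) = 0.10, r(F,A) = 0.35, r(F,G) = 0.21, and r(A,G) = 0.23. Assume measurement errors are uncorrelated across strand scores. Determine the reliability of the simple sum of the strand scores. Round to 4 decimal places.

Var(M+F+A+G) = 18.9² + 20.7² + 19.4² + 18.3² + 2·[18.9·20.7·0.31 + 18.9·19.4·0.07 + 18.9·18.3·0.10 + 20.7·19.4·0.35 + 20.7·18.3·0.21 + 19.4·18.3·0.23] = 1496.95 + 966.584 = 2463.53.
Because errors are independent across components, Cov(Tᵢ,Tⱼ) = Cov(Xᵢ,Xⱼ); the off-diagonal part of the true-score variance is the same as above.
True-score variance = [18.9²·0.63 + 20.7²·0.76 + 19.4²·0.89 + 18.3²·0.87] + 966.584 = 1177.01 + 966.584 = 2143.59.
Reliability = 2143.59 / 2463.53 = 0.8701.

0.8701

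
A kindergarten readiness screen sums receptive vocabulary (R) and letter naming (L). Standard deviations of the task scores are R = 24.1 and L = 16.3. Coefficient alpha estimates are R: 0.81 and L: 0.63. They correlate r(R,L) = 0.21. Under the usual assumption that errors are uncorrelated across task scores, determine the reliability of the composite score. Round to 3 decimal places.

Var(R+L) = 24.1² + 16.3² + 2·[24.1·16.3·0.21] = 846.5 + 164.989 = 1011.49.
Because errors are independent across components, Cov(Tᵢ,Tⱼ) = Cov(Xᵢ,Xⱼ); the off-diagonal part of the true-score variance is the same as above.
True-score variance = [24.1²·0.81 + 16.3²·0.63] + 164.989 = 637.841 + 164.989 = 802.829.
Reliability = 802.829 / 1011.49 = 0.794.

0.794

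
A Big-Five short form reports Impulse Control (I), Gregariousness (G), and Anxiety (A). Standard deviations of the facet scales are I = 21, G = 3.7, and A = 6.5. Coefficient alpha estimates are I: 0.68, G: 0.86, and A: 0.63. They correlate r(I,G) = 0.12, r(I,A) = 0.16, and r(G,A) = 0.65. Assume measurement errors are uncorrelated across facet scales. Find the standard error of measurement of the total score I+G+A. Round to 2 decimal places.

Var(total) = 496.94 + 93.593 = 590.533.
True-score variance = 338.271 + 93.593 = 431.864, so reliability = 0.7313.
Error variance = 590.533 − 431.864 = 158.669; SEM = √158.669 = 12.60.

12.60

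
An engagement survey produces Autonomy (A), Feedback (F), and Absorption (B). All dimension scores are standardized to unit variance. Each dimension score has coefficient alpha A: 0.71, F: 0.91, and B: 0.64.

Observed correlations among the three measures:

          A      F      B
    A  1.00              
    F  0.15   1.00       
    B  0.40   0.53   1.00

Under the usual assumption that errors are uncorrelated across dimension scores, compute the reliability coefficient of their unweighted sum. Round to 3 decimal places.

0.857

Var(A+F+B) = 3 + 2·[0.15 + 0.40 + 0.53] = 3 + 2.16 = 5.16.
Under uncorrelated errors the observed covariances equal the true-score covariances, so only the own-variance terms attenuate.
True-score variance = [0.71 + 0.91 + 0.64] + 2.16 = 2.26 + 2.16 = 4.42.
Reliability = 4.42 / 5.16 = 0.857.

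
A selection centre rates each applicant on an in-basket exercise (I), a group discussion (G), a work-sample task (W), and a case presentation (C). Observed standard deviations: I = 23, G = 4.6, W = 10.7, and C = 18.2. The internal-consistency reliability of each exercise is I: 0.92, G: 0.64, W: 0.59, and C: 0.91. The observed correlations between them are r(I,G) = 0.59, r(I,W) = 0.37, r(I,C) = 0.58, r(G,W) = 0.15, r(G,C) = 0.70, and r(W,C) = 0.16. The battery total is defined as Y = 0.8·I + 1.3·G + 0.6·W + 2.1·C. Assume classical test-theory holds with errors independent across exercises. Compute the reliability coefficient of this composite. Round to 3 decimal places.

Var(Y) = 0.8²·23² + 1.3²·4.6² + 0.6²·10.7² + 2.1²·18.2² + 2·[1.04·23·4.6·0.59 + 0.48·23·10.7·0.37 + 1.68·23·18.2·0.58 + 0.78·4.6·10.7·0.15 + 2.73·4.6·18.2·0.70 + 1.26·10.7·18.2·0.16] = 1876.31 + 1443.03 = 3319.34.
Under uncorrelated errors the observed covariances equal the true-score covariances, so only the own-variance terms attenuate.
True-score variance = [0.8²·23²·0.92 + 1.3²·4.6²·0.64 + 0.6²·10.7²·0.59 + 2.1²·18.2²·0.91] + 1443.03 = 1687.98 + 1443.03 = 3131.01.
Reliability = 3131.01 / 3319.34 = 0.943.

0.943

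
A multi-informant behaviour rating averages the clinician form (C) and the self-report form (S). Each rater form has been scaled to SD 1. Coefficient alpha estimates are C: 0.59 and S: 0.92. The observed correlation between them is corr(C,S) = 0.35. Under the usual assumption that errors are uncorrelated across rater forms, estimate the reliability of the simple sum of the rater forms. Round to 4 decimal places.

0.8185

Var(C+S) = 2 + 2·[0.35] = 2 + 0.7 = 2.7.
With uncorrelated errors the cross-covariances are all true-score covariance, so they carry over unchanged; only the diagonal terms shrink to ρᵢσᵢ².
True-score variance = [0.59 + 0.92] + 0.7 = 1.51 + 0.7 = 2.21.
Reliability = 2.21 / 2.7 = 0.8185.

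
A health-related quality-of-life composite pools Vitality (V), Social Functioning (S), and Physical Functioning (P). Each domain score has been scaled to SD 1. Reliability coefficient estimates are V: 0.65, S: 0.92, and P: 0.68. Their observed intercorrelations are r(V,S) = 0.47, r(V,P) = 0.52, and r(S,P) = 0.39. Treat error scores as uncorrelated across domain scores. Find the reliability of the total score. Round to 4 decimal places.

Var(V+S+P) = 3 + 2·[0.47 + 0.52 + 0.39] = 3 + 2.76 = 5.76.
Because errors are independent across components, Cov(Tᵢ,Tⱼ) = Cov(Xᵢ,Xⱼ); the off-diagonal part of the true-score variance is the same as above.
True-score variance = [0.65 + 0.92 + 0.68] + 2.76 = 2.25 + 2.76 = 5.01.
Reliability = 5.01 / 5.76 = 0.8698.

0.8698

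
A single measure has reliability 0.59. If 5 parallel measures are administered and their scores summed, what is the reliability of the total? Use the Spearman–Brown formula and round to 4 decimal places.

0.8780

ρ_k = kρ / (1 + (k−1)ρ) = 5·0.59 / (1 + 4·0.59) = 2.950 / 3.360 = 0.8780.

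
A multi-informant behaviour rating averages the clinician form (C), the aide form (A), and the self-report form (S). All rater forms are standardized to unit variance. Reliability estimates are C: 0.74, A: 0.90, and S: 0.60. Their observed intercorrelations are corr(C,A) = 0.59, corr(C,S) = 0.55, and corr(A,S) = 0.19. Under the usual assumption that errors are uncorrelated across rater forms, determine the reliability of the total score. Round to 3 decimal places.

Var(C+A+S) = 3 + 2·[0.59 + 0.55 + 0.19] = 3 + 2.66 = 5.66.
Because errors are independent across components, Cov(Tᵢ,Tⱼ) = Cov(Xᵢ,Xⱼ); the off-diagonal part of the true-score variance is the same as above.
True-score variance = [0.74 + 0.90 + 0.60] + 2.66 = 2.24 + 2.66 = 4.9.
Reliability = 4.9 / 5.66 = 0.866.

0.866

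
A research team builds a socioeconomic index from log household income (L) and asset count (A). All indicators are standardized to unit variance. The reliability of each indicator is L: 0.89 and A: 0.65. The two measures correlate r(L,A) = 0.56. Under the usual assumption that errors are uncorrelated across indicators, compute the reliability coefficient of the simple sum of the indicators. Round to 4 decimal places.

Var(L+A) = 2 + 2·[0.56] = 2 + 1.12 = 3.12.
With uncorrelated errors the cross-covariances are all true-score covariance, so they carry over unchanged; only the diagonal terms shrink to ρᵢσᵢ².
True-score variance = [0.89 + 0.65] + 1.12 = 1.54 + 1.12 = 2.66.
Reliability = 2.66 / 3.12 = 0.8526.

0.8526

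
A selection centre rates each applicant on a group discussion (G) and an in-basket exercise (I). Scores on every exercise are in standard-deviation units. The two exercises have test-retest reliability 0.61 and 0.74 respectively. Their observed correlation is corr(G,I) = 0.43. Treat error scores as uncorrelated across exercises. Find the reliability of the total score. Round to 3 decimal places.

Var(G+I) = 2 + 2·[0.43] = 2 + 0.86 = 2.86.
With uncorrelated errors the cross-covariances are all true-score covariance, so they carry over unchanged; only the diagonal terms shrink to ρᵢσᵢ².
True-score variance = [0.61 + 0.74] + 0.86 = 1.35 + 0.86 = 2.21.
Reliability = 2.21 / 2.86 = 0.773.

0.773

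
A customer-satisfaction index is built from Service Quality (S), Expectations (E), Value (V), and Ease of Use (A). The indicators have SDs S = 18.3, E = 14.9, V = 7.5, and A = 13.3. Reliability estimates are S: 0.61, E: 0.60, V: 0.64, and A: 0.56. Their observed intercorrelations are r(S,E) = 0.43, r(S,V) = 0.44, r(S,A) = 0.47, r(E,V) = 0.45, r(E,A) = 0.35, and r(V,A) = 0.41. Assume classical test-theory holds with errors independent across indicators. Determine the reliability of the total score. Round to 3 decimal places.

Var(S+E+V+A) = 18.3² + 14.9² + 7.5² + 13.3² + 2·[18.3·14.9·0.43 + 18.3·7.5·0.44 + 18.3·13.3·0.47 + 14.9·7.5·0.45 + 14.9·13.3·0.35 + 7.5·13.3·0.41] = 790.04 + 905.152 = 1695.19.
Because errors are independent across components, Cov(Tᵢ,Tⱼ) = Cov(Xᵢ,Xⱼ); the off-diagonal part of the true-score variance is the same as above.
True-score variance = [18.3²·0.61 + 14.9²·0.60 + 7.5²·0.64 + 13.3²·0.56] + 905.152 = 472.547 + 905.152 = 1377.7.
Reliability = 1377.7 / 1695.19 = 0.813.

0.813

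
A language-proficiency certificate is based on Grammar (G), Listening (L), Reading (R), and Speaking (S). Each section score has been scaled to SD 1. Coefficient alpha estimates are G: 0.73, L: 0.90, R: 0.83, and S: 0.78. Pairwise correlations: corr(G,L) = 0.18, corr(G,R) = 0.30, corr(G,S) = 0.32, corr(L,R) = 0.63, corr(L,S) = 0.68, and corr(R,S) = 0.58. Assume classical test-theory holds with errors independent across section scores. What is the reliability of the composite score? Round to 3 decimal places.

0.919

Var(G+L+R+S) = 4 + 2·[0.18 + 0.30 + 0.32 + 0.63 + 0.68 + 0.58] = 4 + 5.38 = 9.38.
Because errors are independent across components, Cov(Tᵢ,Tⱼ) = Cov(Xᵢ,Xⱼ); the off-diagonal part of the true-score variance is the same as above.
True-score variance = [0.73 + 0.90 + 0.83 + 0.78] + 5.38 = 3.24 + 5.38 = 8.62.
Reliability = 8.62 / 9.38 = 0.919.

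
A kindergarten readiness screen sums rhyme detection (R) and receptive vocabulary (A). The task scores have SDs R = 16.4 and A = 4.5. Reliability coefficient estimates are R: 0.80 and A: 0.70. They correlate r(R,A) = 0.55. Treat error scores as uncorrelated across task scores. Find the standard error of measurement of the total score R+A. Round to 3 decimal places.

Var(total) = 289.21 + 81.18 = 370.39.
True-score variance = 229.343 + 81.18 = 310.523, so reliability = 0.8384.
Error variance = 370.39 − 310.523 = 59.867; SEM = √59.867 = 7.737.

7.737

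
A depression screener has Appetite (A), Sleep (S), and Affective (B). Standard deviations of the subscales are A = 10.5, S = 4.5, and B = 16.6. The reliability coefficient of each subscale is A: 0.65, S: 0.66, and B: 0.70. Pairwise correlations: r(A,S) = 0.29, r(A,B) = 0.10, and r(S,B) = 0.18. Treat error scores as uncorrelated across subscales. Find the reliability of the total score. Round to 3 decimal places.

0.741

Var(A+S+B) = 10.5² + 4.5² + 16.6² + 2·[10.5·4.5·0.29 + 10.5·16.6·0.10 + 4.5·16.6·0.18] = 406.06 + 89.157 = 495.217.
Under uncorrelated errors the observed covariances equal the true-score covariances, so only the own-variance terms attenuate.
True-score variance = [10.5²·0.65 + 4.5²·0.66 + 16.6²·0.70] + 89.157 = 277.92 + 89.157 = 367.077.
Reliability = 367.077 / 495.217 = 0.741.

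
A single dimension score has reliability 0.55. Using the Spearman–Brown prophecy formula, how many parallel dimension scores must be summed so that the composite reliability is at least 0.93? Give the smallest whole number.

k ≥ ρ*(1−ρ₁)/(ρ₁(1−ρ*)) = 0.93·0.45 / (0.55·0.07) = 10.870.
Smallest integer k = 11.

11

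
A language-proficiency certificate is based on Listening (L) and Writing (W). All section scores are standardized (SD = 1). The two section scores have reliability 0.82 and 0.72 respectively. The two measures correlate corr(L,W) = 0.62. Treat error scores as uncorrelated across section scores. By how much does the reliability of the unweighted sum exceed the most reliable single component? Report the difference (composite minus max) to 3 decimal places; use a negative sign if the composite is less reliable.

Var(sum) = 2 + 1.24 = 3.24; true-score variance = 1.54 + 1.24 = 2.78; composite reliability = 0.8580.
Max component reliability = 0.8200.
Difference = 0.8580 − 0.8200 = 0.038.

0.038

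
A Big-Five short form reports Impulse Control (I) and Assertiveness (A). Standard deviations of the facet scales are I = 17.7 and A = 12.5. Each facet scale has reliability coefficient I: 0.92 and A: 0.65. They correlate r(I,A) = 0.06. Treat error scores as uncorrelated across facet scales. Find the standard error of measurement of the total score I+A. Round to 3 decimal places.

8.930

Var(total) = 469.54 + 26.55 = 496.09.
True-score variance = 389.789 + 26.55 = 416.339, so reliability = 0.8392.
Error variance = 496.09 − 416.339 = 79.7507; SEM = √79.7507 = 8.930.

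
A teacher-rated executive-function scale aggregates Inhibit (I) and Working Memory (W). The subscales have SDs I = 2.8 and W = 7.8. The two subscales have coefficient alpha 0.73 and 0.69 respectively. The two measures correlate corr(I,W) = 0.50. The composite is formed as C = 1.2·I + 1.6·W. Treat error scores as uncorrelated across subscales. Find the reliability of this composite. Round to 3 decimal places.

Var(C) = 1.2²·2.8² + 1.6²·7.8² + 2·[1.92·2.8·7.8·0.50] = 167.04 + 41.9328 = 208.973.
With uncorrelated errors the cross-covariances are all true-score covariance, so they carry over unchanged; only the diagonal terms shrink to ρᵢσᵢ².
True-score variance = [1.2²·2.8²·0.73 + 1.6²·7.8²·0.69] + 41.9328 = 115.709 + 41.9328 = 157.642.
Reliability = 157.642 / 208.973 = 0.754.

0.754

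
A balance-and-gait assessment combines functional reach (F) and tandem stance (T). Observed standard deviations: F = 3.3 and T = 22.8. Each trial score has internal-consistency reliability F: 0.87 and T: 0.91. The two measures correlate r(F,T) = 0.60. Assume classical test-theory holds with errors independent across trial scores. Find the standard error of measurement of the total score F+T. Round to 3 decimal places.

6.943

Var(total) = 530.73 + 90.288 = 621.018.
True-score variance = 482.529 + 90.288 = 572.817, so reliability = 0.9224.
Error variance = 621.018 − 572.817 = 48.2013; SEM = √48.2013 = 6.943.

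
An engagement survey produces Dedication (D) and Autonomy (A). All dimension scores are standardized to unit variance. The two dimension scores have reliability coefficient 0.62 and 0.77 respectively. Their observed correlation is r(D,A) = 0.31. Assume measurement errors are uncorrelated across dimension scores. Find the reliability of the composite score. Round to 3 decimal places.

Var(D+A) = 2 + 2·[0.31] = 2 + 0.62 = 2.62.
With uncorrelated errors the cross-covariances are all true-score covariance, so they carry over unchanged; only the diagonal terms shrink to ρᵢσᵢ².
True-score variance = [0.62 + 0.77] + 0.62 = 1.39 + 0.62 = 2.01.
Reliability = 2.01 / 2.62 = 0.767.

0.767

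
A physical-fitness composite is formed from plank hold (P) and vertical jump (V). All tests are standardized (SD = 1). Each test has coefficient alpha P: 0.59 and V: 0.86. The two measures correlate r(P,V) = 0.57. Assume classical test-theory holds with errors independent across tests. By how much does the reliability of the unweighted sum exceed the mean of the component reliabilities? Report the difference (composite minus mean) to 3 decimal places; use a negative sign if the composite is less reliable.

0.100

Var(sum) = 2 + 1.14 = 3.14; true-score variance = 1.45 + 1.14 = 2.59; composite reliability = 0.8248.
Mean component reliability = 0.7250.
Difference = 0.8248 − 0.7250 = 0.100.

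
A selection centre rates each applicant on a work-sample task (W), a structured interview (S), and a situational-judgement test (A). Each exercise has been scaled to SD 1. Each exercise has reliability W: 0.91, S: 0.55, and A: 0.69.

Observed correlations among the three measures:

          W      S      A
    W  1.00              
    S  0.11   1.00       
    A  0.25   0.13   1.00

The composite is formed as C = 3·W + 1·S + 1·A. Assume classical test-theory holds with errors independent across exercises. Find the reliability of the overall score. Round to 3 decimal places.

Var(C) = 3² + 1 + 1 + 2·[3·0.11 + 3·0.25 + 0.13] = 11 + 2.42 = 13.42.
With uncorrelated errors the cross-covariances are all true-score covariance, so they carry over unchanged; only the diagonal terms shrink to ρᵢσᵢ².
True-score variance = [3²·0.91 + 0.55 + 0.69] + 2.42 = 9.43 + 2.42 = 11.85.
Reliability = 11.85 / 13.42 = 0.883.

0.883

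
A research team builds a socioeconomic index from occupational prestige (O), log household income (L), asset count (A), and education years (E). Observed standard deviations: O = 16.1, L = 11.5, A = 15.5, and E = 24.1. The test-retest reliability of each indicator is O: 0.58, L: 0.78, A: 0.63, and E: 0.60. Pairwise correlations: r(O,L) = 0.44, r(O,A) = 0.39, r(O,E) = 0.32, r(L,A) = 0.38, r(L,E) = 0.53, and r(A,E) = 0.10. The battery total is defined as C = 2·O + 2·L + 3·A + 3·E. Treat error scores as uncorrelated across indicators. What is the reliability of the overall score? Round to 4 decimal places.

Var(C) = 2²·16.1² + 2²·11.5² + 3²·15.5² + 3²·24.1² + 2·[4·16.1·11.5·0.44 + 6·16.1·15.5·0.39 + 6·16.1·24.1·0.32 + 6·11.5·15.5·0.38 + 6·11.5·24.1·0.53 + 9·15.5·24.1·0.10] = 8955.38 + 6557.46 = 15512.8.
Under uncorrelated errors the observed covariances equal the true-score covariances, so only the own-variance terms attenuate.
True-score variance = [2²·16.1²·0.58 + 2²·11.5²·0.78 + 3²·15.5²·0.63 + 3²·24.1²·0.60] + 6557.46 = 5512.58 + 6557.46 = 12070.
Reliability = 12070 / 15512.8 = 0.7781.

0.7781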